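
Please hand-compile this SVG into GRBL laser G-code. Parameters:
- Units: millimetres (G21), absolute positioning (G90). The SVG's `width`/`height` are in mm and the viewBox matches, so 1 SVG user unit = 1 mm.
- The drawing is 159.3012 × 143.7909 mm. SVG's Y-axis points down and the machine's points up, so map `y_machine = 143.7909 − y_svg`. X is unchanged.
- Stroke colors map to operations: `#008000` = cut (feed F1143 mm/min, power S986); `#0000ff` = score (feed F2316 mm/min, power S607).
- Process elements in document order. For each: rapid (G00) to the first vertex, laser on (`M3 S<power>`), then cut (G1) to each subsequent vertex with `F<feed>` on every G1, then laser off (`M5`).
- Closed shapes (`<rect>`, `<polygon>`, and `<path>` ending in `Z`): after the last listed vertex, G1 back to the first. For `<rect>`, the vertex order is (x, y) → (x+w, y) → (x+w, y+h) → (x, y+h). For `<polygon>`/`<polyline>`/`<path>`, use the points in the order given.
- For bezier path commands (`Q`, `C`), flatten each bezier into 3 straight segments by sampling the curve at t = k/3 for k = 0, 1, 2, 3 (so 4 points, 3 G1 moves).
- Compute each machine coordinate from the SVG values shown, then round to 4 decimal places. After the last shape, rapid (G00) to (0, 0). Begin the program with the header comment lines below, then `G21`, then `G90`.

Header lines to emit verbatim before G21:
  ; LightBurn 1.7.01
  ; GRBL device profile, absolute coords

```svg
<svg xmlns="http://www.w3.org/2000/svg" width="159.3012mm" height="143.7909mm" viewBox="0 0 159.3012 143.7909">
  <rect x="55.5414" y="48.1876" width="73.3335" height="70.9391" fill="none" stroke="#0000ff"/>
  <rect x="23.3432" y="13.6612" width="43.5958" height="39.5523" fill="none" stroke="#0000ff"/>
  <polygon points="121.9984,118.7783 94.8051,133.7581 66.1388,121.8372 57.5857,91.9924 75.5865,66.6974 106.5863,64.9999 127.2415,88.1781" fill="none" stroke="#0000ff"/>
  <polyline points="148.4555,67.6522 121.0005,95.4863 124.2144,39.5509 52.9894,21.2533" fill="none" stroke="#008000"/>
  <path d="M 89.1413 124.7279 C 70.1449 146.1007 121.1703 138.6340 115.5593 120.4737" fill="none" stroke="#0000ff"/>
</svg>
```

Since the viewBox matches the mm dimensions, user units are millimetres directly. The only transform is the Y-flip y_m = 143.7909 − y_svg.

Shape 1 is a rectangle drawn with `<rect>`. Its stroke #0000ff means score at S607, F2316. After flipping Y the toolpath is (55.5414,95.6033) → (128.8749,95.6033) → (128.8749,24.6642) → (55.5414,24.6642) → (55.5414,95.6033), returning to the start.

Shape 2 is a rectangle drawn with `<rect>`. Its stroke #0000ff means score at S607, F2316. After flipping Y the toolpath is (23.3432,130.1297) → (66.9390,130.1297) → (66.9390,90.5774) → (23.3432,90.5774) → (23.3432,130.1297), returning to the start.

Shape 3 is a regular polygon drawn with `<polygon>`. Its stroke #0000ff means score at S607, F2316. After flipping Y the toolpath is (121.9984,25.0126) → (94.8051,10.0328) → (66.1388,21.9537) → (57.5857,51.7985) → (75.5865,77.0935) → (106.5863,78.7910) → (127.2415,55.6128) → (121.9984,25.0126), returning to the start.

Shape 4 is a open polyline drawn with `<polyline>`. Its stroke #008000 means cut at S986, F1143. After flipping Y the toolpath is (148.4555,76.1387) → (121.0005,48.3046) → (124.2144,104.2400) → (52.9894,122.5376).

Shape 5 is a cubic bezier drawn with `<path>`. Its stroke #0000ff means score at S607, F2316. After flipping Y the toolpath is (89.1413,19.0630) → (88.7945,6.6313) → (106.9825,9.3935) → (115.5593,23.3172).

; LightBurn 1.7.01
; GRBL device profile, absolute coords
G21
G90
G00 X55.5414 Y95.6033
M3 S607
G1 X128.8749 Y95.6033 F2316
G1 X128.8749 Y24.6642 F2316
G1 X55.5414 Y24.6642 F2316
G1 X55.5414 Y95.6033 F2316
M5
G00 X23.3432 Y130.1297
M3 S607
G1 X66.9390 Y130.1297 F2316
G1 X66.9390 Y90.5774 F2316
G1 X23.3432 Y90.5774 F2316
G1 X23.3432 Y130.1297 F2316
M5
G00 X121.9984 Y25.0126
M3 S607
G1 X94.8051 Y10.0328 F2316
G1 X66.1388 Y21.9537 F2316
G1 X57.5857 Y51.7985 F2316
G1 X75.5865 Y77.0935 F2316
G1 X106.5863 Y78.7910 F2316
G1 X127.2415 Y55.6128 F2316
G1 X121.9984 Y25.0126 F2316
M5
G00 X148.4555 Y76.1387
M3 S986
G1 X121.0005 Y48.3046 F1143
G1 X124.2144 Y104.2400 F1143
G1 X52.9894 Y122.5376 F1143
M5
G00 X89.1413 Y19.0630
M3 S607
G1 X88.7945 Y6.6313 F2316
G1 X106.9825 Y9.3935 F2316
G1 X115.5593 Y23.3172 F2316
M5
G00 X0.0000 Y0.0000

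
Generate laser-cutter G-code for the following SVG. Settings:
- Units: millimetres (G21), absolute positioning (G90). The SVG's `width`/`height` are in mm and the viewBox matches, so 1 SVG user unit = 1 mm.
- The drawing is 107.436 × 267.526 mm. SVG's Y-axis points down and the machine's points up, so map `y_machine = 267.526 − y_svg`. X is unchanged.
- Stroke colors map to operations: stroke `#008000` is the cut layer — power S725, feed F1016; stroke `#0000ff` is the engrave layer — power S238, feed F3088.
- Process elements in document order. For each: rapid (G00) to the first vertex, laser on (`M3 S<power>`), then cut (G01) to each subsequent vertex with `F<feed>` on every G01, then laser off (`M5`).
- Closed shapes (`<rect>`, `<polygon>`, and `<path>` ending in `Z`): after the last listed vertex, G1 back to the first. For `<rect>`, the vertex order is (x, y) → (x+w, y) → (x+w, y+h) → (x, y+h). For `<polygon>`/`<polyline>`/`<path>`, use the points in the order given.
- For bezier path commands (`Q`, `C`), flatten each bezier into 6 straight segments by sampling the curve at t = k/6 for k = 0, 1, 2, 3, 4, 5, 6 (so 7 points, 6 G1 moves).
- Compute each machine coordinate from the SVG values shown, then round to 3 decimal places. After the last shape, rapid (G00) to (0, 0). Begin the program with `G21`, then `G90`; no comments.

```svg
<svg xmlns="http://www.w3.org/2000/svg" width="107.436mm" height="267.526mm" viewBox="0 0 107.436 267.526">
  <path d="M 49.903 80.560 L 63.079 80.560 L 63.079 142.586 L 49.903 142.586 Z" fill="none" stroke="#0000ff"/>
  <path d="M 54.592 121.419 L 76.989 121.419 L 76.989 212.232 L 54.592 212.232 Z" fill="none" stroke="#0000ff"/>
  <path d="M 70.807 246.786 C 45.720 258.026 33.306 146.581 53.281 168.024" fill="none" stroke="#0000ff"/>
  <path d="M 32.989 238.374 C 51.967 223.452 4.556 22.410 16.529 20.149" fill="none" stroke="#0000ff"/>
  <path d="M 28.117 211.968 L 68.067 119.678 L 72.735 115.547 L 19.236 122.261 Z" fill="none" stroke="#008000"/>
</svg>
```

G21
G90
G00 X49.903 Y186.966
M3 S238
G01 X63.079 Y186.966 F3088
G01 X63.079 Y124.940 F3088
G01 X49.903 Y124.940 F3088
G01 X49.903 Y186.966 F3088
M5
G00 X54.592 Y146.107
M3 S238
G01 X76.989 Y146.107 F3088
G01 X76.989 Y55.294 F3088
G01 X54.592 Y55.294 F3088
G01 X54.592 Y146.107 F3088
M5
G00 X70.807 Y20.740
M3 S238
G01 X59.411 Y24.161 F3088
G01 X50.675 Y40.929 F3088
G01 X45.146 Y63.947 F3088
G01 X43.372 Y86.115 F3088
G01 X45.901 Y100.333 F3088
G01 X53.281 Y99.502 F3088
M5
G00 X32.989 Y29.152
M3 S238
G01 X37.528 Y50.341 F3088
G01 X34.496 Y91.858 F3088
G01 X27.386 Y143.012 F3088
G01 X19.692 Y193.111 F3088
G01 X14.909 Y231.463 F3088
G01 X16.529 Y247.377 F3088
M5
G00 X28.117 Y55.558
M3 S725
G01 X68.067 Y147.848 F1016
G01 X72.735 Y151.979 F1016
G01 X19.236 Y145.265 F1016
G01 X28.117 Y55.558 F1016
M5
G00 X0.000 Y0.000

Since the viewBox matches the mm dimensions, user units are millimetres directly. The only transform is the Y-flip y_m = 267.526 − y_svg.

Shape 1 is a rectangle drawn with `<path>`. Its stroke #0000ff means engrave at S238, F3088. After flipping Y the toolpath is (49.903,186.966) → (63.079,186.966) → (63.079,124.940) → (49.903,124.940) → (49.903,186.966), returning to the start.

Shape 2 is a rectangle drawn with `<path>`. Its stroke #0000ff means engrave at S238, F3088. After flipping Y the toolpath is (54.592,146.107) → (76.989,146.107) → (76.989,55.294) → (54.592,55.294) → (54.592,146.107), returning to the start.

Shape 3 is a cubic bezier drawn with `<path>`. Its stroke #0000ff means engrave at S238, F3088. After flipping Y the toolpath is (70.807,20.740) → (59.411,24.161) → (50.675,40.929) → (45.146,63.947) → (43.372,86.115) → (45.901,100.333) → (53.281,99.502).

Shape 4 is a cubic bezier drawn with `<path>`. Its stroke #0000ff means engrave at S238, F3088. After flipping Y the toolpath is (32.989,29.152) → (37.528,50.341) → (34.496,91.858) → (27.386,143.012) → (19.692,193.111) → (14.909,231.463) → (16.529,247.377).

Shape 5 is a closed polygon drawn with `<path>`. Its stroke #008000 means cut at S725, F1016. After flipping Y the toolpath is (28.117,55.558) → (68.067,147.848) → (72.735,151.979) → (19.236,145.265) → (28.117,55.558), returning to the start.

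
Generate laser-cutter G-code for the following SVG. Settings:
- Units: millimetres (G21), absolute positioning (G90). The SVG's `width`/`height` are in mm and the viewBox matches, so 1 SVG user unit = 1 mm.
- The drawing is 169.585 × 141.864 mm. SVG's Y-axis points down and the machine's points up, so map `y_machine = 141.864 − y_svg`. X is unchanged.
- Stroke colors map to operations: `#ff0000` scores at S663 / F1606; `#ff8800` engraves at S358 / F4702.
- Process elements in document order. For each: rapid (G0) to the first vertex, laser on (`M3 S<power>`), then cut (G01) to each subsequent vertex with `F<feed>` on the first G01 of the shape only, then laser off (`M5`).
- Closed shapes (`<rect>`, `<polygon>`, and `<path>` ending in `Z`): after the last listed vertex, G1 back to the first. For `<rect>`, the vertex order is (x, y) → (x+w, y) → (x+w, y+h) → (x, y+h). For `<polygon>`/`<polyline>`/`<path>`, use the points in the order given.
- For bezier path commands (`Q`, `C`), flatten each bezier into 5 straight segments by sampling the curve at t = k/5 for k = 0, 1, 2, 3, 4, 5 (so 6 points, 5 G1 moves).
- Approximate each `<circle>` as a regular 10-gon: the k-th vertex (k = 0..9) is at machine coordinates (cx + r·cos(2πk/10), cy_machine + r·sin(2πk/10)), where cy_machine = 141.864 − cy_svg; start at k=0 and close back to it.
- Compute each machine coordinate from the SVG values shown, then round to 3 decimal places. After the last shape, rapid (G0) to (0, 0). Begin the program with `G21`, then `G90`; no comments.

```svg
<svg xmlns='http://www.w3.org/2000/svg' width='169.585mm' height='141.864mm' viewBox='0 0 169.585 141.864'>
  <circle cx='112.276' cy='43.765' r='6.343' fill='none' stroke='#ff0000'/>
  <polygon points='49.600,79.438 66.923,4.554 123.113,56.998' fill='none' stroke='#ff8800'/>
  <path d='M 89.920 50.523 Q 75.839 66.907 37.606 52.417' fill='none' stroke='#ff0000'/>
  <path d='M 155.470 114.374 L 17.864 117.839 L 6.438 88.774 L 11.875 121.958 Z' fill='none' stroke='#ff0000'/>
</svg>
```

G21
G90
G0 X118.619 Y98.099
M3 S663
G01 X117.408 Y101.827 F1606
G01 X114.236 Y104.132
G01 X110.316 Y104.132
G01 X107.144 Y101.827
G01 X105.933 Y98.099
G01 X107.144 Y94.371
G01 X110.316 Y92.066
G01 X114.236 Y92.066
G01 X117.408 Y94.371
G01 X118.619 Y98.099
M5
G0 X49.600 Y62.426
M3 S358
G01 X66.923 Y137.310 F4702
G01 X123.113 Y84.866
G01 X49.600 Y62.426
M5
G0 X89.920 Y91.341
M3 S663
G01 X83.322 Y86.022 F1606
G01 X74.791 Y83.174
G01 X64.328 Y82.795
G01 X51.933 Y84.886
G01 X37.606 Y89.447
M5
G0 X155.470 Y27.490
M3 S663
G01 X17.864 Y24.025 F1606
G01 X6.438 Y53.090
G01 X11.875 Y19.906
G01 X155.470 Y27.490
M5
G0 X0.000 Y0.000

viewBox `0 0 169.585 141.864` with mm width/height → 1 unit = 1 mm. Flip: y_m = 141.864 − y_svg.

**Shape 1** — `<circle>` circle, stroke `#ff0000` → score (S663, F1606). Machine vertices: (118.619,98.099) → (117.408,101.827) → (114.236,104.132) → (110.316,104.132) → (107.144,101.827) → (105.933,98.099) → (107.144,94.371) → (110.316,92.066) → (114.236,92.066) → (117.408,94.371) → (118.619,98.099). Closed: final G1 returns to the first vertex.

**Shape 2** — `<polygon>` regular polygon, stroke `#ff8800` → engrave (S358, F4702). Machine vertices: (49.600,62.426) → (66.923,137.310) → (123.113,84.866) → (49.600,62.426). Closed: final G1 returns to the first vertex.

**Shape 3** — `<path>` quadratic bezier, stroke `#ff0000` → score (S663, F1606). Control points (SVG): P0=(89.920,50.523), P1=(75.839,66.907), P2=(37.606,52.417); sampled at t=k/5. Machine vertices: (89.920,91.341) → (83.322,86.022) → (74.791,83.174) → (64.328,82.795) → (51.933,84.886) → (37.606,89.447). Open path.

**Shape 4** — `<path>` closed polygon, stroke `#ff0000` → score (S663, F1606). Machine vertices: (155.470,27.490) → (17.864,24.025) → (6.438,53.090) → (11.875,19.906) → (155.470,27.490). Closed: final G1 returns to the first vertex.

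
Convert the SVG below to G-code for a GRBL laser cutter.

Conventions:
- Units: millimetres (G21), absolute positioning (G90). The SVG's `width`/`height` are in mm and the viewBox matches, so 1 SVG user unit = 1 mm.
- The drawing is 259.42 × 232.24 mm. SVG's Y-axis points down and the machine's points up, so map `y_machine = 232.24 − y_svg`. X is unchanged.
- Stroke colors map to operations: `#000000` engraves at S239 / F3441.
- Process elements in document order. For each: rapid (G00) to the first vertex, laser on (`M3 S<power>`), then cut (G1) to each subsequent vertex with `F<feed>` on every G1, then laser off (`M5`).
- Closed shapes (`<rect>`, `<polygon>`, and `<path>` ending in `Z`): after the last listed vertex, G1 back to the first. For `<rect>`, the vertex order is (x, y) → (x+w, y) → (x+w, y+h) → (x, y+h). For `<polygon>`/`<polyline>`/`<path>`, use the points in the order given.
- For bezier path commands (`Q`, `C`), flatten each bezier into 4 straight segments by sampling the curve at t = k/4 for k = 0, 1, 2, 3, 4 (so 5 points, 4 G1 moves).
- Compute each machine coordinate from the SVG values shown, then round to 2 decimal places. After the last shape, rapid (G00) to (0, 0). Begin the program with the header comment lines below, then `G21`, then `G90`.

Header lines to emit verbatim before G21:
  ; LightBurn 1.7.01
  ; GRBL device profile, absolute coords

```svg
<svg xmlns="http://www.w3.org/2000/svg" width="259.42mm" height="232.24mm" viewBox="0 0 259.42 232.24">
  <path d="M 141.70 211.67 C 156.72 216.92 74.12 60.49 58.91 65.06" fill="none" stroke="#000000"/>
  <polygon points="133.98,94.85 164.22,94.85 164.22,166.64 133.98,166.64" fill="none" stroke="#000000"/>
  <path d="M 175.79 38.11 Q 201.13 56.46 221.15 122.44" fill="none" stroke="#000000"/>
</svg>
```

; LightBurn 1.7.01
; GRBL device profile, absolute coords
G21
G90
G00 X141.70 Y20.57
M3 S239
G1 X137.24 Y41.91 F3441
G1 X111.64 Y93.62 F3441
G1 X80.37 Y145.46 F3441
G1 X58.91 Y167.18 F3441
M5
G00 X133.98 Y137.39
M3 S239
G1 X164.22 Y137.39 F3441
G1 X164.22 Y65.60 F3441
G1 X133.98 Y65.60 F3441
G1 X133.98 Y137.39 F3441
M5
G00 X175.79 Y194.13
M3 S239
G1 X188.13 Y181.98 F3441
G1 X199.80 Y163.87 F3441
G1 X210.81 Y139.81 F3441
G1 X221.15 Y109.80 F3441
M5
G00 X0.00 Y0.00

Since the viewBox matches the mm dimensions, user units are millimetres directly. The only transform is the Y-flip y_m = 232.24 − y_svg.

Shape 1 is a cubic bezier drawn with `<path>`. Its stroke #000000 means engrave at S239, F3441. After flipping Y the toolpath is (141.70,20.57) → (137.24,41.91) → (111.64,93.62) → (80.37,145.46) → (58.91,167.18).

Shape 2 is a rectangle drawn with `<polygon>`. Its stroke #000000 means engrave at S239, F3441. After flipping Y the toolpath is (133.98,137.39) → (164.22,137.39) → (164.22,65.60) → (133.98,65.60) → (133.98,137.39), returning to the start.

Shape 3 is a quadratic bezier drawn with `<path>`. Its stroke #000000 means engrave at S239, F3441. After flipping Y the toolpath is (175.79,194.13) → (188.13,181.98) → (199.80,163.87) → (210.81,139.81) → (221.15,109.80).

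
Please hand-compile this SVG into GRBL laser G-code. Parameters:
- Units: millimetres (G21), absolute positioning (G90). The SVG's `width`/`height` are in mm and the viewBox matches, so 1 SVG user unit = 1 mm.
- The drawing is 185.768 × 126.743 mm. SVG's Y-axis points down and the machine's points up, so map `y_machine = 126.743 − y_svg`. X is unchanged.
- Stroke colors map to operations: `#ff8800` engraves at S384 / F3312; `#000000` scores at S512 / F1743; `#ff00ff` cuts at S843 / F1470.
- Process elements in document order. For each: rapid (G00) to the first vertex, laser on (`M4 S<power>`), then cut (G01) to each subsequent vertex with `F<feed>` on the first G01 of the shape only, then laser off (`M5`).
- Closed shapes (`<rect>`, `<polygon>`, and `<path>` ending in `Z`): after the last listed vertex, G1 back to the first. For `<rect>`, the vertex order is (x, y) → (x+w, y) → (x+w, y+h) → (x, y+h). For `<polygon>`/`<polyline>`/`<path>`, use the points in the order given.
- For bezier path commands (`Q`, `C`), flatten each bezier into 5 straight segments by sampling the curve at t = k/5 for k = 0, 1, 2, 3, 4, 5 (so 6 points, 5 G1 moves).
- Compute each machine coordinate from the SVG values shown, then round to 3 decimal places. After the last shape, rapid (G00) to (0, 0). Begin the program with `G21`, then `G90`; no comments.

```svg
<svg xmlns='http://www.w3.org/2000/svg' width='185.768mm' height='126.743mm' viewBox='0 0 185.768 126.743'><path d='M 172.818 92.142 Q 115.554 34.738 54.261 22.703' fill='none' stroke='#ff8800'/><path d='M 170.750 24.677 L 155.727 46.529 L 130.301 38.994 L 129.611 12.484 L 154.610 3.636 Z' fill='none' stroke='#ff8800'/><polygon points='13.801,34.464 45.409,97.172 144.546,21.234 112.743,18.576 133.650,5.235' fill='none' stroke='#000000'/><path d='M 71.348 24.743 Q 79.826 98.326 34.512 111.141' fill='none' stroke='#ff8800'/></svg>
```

G21
G90
G00 X172.818 Y34.601
M4 S384
G01 X149.751 Y55.748 F3312
G01 X126.362 Y73.265
G01 X102.651 Y87.153
G01 X78.617 Y97.411
G01 X54.261 Y104.040
M5
G00 X170.750 Y102.066
M4 S384
G01 X155.727 Y80.214 F3312
G01 X130.301 Y87.749
G01 X129.611 Y114.259
G01 X154.610 Y123.107
G01 X170.750 Y102.066
M5
G00 X13.801 Y92.279
M4 S512
G01 X45.409 Y29.571 F1743
G01 X144.546 Y105.509
G01 X112.743 Y108.167
G01 X133.650 Y121.508
G01 X13.801 Y92.279
M5
G00 X71.348 Y102.000
M4 S384
G01 X72.588 Y74.998 F3312
G01 X69.524 Y52.856
G01 X62.156 Y35.577
G01 X50.486 Y23.159
G01 X34.512 Y15.602
M5
G00 X0.000 Y0.000

1 u = 1 mm; y_m = 126.743 − y.

[1] `<path>` quadratic bezier, #ff8800→engrave S384 F3312: (172.818,34.601) → (149.751,55.748) → (126.362,73.265) → (102.651,87.153) → (78.617,97.411) → (54.261,104.040)

[2] `<path>` regular polygon, #ff8800→engrave S384 F3312: (170.750,102.066) → (155.727,80.214) → (130.301,87.749) → (129.611,114.259) → (154.610,123.107) → (170.750,102.066) (closed)

[3] `<polygon>` closed polygon, #000000→score S512 F1743: (13.801,92.279) → (45.409,29.571) → (144.546,105.509) → (112.743,108.167) → (133.650,121.508) → (13.801,92.279) (closed)

[4] `<path>` quadratic bezier, #ff8800→engrave S384 F3312: (71.348,102.000) → (72.588,74.998) → (69.524,52.856) → (62.156,35.577) → (50.486,23.159) → (34.512,15.602)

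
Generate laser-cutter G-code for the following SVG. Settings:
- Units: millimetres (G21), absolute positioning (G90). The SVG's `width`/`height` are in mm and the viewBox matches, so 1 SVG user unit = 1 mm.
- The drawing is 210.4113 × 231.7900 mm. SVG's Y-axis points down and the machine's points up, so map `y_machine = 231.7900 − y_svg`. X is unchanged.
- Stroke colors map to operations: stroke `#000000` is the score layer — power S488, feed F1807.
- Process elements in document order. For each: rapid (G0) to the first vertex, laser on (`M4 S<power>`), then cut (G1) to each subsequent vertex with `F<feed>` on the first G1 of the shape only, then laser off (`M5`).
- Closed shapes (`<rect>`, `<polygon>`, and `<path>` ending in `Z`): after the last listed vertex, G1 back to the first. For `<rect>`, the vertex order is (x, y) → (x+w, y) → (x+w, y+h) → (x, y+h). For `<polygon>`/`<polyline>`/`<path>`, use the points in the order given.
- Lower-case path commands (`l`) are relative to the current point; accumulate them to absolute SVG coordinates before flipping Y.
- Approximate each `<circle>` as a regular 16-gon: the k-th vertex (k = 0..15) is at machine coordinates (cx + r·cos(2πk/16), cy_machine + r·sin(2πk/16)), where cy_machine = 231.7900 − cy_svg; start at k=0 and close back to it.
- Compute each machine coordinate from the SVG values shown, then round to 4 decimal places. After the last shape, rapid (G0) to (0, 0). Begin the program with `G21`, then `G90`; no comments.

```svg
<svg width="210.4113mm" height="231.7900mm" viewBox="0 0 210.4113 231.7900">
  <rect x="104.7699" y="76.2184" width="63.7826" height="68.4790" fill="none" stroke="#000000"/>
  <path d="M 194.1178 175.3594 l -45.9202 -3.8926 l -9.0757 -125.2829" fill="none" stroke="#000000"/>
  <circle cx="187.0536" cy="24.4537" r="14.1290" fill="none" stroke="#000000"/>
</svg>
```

G21
G90
G0 X104.7699 Y155.5716
M4 S488
G1 X168.5525 Y155.5716 F1807
G1 X168.5525 Y87.0926
G1 X104.7699 Y87.0926
G1 X104.7699 Y155.5716
M5
G0 X194.1178 Y56.4306
M4 S488
G1 X148.1976 Y60.3232 F1807
G1 X139.1219 Y185.6061
M5
G0 X201.1826 Y207.3363
M4 S488
G1 X200.1071 Y212.7432 F1807
G1 X197.0443 Y217.3270
G1 X192.4605 Y220.3898
G1 X187.0536 Y221.4653
G1 X181.6467 Y220.3898
G1 X177.0629 Y217.3270
G1 X174.0001 Y212.7432
G1 X172.9246 Y207.3363
G1 X174.0001 Y201.9294
G1 X177.0629 Y197.3456
G1 X181.6467 Y194.2828
G1 X187.0536 Y193.2073
G1 X192.4605 Y194.2828
G1 X197.0443 Y197.3456
G1 X200.1071 Y201.9294
G1 X201.1826 Y207.3363
M5
G0 X0.0000 Y0.0000

viewBox `0 0 210.4113 231.7900` with mm width/height → 1 unit = 1 mm. Flip: y_m = 231.7900 − y_svg.

**Shape 1** — `<rect>` rectangle, stroke `#000000` → score (S488, F1807). Machine vertices: (104.7699,155.5716) → (168.5525,155.5716) → (168.5525,87.0926) → (104.7699,87.0926) → (104.7699,155.5716). Closed: final G1 returns to the first vertex.

**Shape 2** — `<path>` open polyline, stroke `#000000` → score (S488, F1807). Machine vertices: (194.1178,56.4306) → (148.1976,60.3232) → (139.1219,185.6061). Open path.

**Shape 3** — `<circle>` circle, stroke `#000000` → score (S488, F1807). Machine vertices: (201.1826,207.3363) → (200.1071,212.7432) → (197.0443,217.3270) → (192.4605,220.3898) → (187.0536,221.4653) → (181.6467,220.3898) → (177.0629,217.3270) → (174.0001,212.7432) → (172.9246,207.3363) → (174.0001,201.9294) → (177.0629,197.3456) → (181.6467,194.2828) → (187.0536,193.2073) → (192.4605,194.2828) → (197.0443,197.3456) → (200.1071,201.9294) → (201.1826,207.3363). Closed: final G1 returns to the first vertex.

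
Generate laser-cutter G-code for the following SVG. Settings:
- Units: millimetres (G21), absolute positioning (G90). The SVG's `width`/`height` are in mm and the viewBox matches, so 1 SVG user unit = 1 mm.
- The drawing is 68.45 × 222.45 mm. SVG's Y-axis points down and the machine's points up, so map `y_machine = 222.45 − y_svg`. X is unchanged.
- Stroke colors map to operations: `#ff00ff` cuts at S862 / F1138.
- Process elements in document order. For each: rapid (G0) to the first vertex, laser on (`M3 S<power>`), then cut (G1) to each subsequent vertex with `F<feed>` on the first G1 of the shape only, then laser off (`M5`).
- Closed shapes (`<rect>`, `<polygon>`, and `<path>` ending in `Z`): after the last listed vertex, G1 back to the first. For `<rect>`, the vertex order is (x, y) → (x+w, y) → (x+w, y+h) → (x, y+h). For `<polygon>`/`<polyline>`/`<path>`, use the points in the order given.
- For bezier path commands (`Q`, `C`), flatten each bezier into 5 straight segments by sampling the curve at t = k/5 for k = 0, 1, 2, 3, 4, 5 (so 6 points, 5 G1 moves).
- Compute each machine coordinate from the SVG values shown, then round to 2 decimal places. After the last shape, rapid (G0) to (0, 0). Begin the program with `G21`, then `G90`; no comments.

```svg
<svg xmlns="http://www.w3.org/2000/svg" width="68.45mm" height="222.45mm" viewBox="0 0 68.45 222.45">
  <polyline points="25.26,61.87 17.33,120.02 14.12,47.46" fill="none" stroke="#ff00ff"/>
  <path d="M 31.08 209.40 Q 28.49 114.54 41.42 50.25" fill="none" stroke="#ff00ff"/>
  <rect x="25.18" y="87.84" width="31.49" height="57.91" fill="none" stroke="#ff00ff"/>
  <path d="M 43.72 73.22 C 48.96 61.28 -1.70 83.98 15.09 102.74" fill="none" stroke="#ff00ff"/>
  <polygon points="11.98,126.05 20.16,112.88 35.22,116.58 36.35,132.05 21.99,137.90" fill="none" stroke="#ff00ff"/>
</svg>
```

Since the viewBox matches the mm dimensions, user units are millimetres directly. The only transform is the Y-flip y_m = 222.45 − y_svg.

Shape 1 is a open polyline drawn with `<polyline>`. Its stroke #ff00ff means cut at S862, F1138. After flipping Y the toolpath is (25.26,160.58) → (17.33,102.43) → (14.12,174.99).

Shape 2 is a quadratic bezier drawn with `<path>`. Its stroke #ff00ff means cut at S862, F1138. After flipping Y the toolpath is (31.08,13.05) → (30.66,49.77) → (31.49,84.05) → (33.56,115.88) → (36.87,145.26) → (41.42,172.20).

Shape 3 is a rectangle drawn with `<rect>`. Its stroke #ff00ff means cut at S862, F1138. After flipping Y the toolpath is (25.18,134.61) → (56.67,134.61) → (56.67,76.70) → (25.18,76.70) → (25.18,134.61), returning to the start.

Shape 4 is a cubic bezier drawn with `<path>`. Its stroke #ff00ff means cut at S862, F1138. After flipping Y the toolpath is (43.72,149.23) → (41.14,152.55) → (31.07,149.40) → (19.42,141.64) → (12.12,131.13) → (15.09,119.71).

Shape 5 is a regular polygon drawn with `<polygon>`. Its stroke #ff00ff means cut at S862, F1138. After flipping Y the toolpath is (11.98,96.40) → (20.16,109.57) → (35.22,105.87) → (36.35,90.40) → (21.99,84.55) → (11.98,96.40), returning to the start.

G21
G90
G0 X25.26 Y160.58
M3 S862
G1 X17.33 Y102.43 F1138
G1 X14.12 Y174.99
M5
G0 X31.08 Y13.05
M3 S862
G1 X30.66 Y49.77 F1138
G1 X31.49 Y84.05
G1 X33.56 Y115.88
G1 X36.87 Y145.26
G1 X41.42 Y172.20
M5
G0 X25.18 Y134.61
M3 S862
G1 X56.67 Y134.61 F1138
G1 X56.67 Y76.70
G1 X25.18 Y76.70
G1 X25.18 Y134.61
M5
G0 X43.72 Y149.23
M3 S862
G1 X41.14 Y152.55 F1138
G1 X31.07 Y149.40
G1 X19.42 Y141.64
G1 X12.12 Y131.13
G1 X15.09 Y119.71
M5
G0 X11.98 Y96.40
M3 S862
G1 X20.16 Y109.57 F1138
G1 X35.22 Y105.87
G1 X36.35 Y90.40
G1 X21.99 Y84.55
G1 X11.98 Y96.40
M5
G0 X0.00 Y0.00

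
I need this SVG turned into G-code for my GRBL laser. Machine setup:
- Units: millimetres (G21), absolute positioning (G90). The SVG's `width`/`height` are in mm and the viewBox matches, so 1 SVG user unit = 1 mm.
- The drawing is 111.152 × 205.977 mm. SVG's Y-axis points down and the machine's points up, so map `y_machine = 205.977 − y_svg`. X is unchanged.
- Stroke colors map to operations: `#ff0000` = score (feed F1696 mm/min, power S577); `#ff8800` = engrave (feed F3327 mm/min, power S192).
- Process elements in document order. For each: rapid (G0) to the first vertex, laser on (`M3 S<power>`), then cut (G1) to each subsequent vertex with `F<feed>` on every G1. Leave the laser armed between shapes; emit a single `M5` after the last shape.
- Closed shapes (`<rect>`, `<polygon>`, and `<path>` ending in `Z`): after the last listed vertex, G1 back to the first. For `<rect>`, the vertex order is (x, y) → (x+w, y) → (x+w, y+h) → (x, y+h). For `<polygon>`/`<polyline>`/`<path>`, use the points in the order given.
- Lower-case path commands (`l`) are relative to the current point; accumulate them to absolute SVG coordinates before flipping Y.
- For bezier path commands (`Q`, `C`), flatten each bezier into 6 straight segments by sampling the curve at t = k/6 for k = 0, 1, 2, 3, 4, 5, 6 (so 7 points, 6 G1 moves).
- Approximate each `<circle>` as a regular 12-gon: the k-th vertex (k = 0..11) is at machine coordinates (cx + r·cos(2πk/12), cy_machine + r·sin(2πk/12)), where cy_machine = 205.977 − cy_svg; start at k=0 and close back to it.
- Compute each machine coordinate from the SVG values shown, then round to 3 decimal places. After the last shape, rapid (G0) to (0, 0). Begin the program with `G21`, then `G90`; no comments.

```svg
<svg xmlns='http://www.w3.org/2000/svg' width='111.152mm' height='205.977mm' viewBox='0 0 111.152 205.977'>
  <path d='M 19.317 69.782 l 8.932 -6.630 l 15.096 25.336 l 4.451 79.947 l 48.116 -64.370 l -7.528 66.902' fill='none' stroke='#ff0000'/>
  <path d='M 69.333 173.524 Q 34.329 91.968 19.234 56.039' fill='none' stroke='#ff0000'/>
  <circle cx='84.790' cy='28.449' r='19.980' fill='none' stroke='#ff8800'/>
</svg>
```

G21
G90
G0 X19.317 Y136.195
M3 S577
G1 X28.249 Y142.825 F1696
G1 X43.345 Y117.489 F1696
G1 X47.796 Y37.542 F1696
G1 X95.912 Y101.912 F1696
G1 X88.384 Y35.010 F1696
G0 X69.333 Y32.453
M3 S577
G1 X58.218 Y58.371 F1696
G1 X48.209 Y81.754 F1696
G1 X39.306 Y102.602 F1696
G1 X31.509 Y120.916 F1696
G1 X24.819 Y136.694 F1696
G1 X19.234 Y149.938 F1696
G0 X104.770 Y177.528
M3 S192
G1 X102.093 Y187.518 F3327
G1 X94.780 Y194.831 F3327
G1 X84.790 Y197.508 F3327
G1 X74.800 Y194.831 F3327
G1 X67.487 Y187.518 F3327
G1 X64.810 Y177.528 F3327
G1 X67.487 Y167.538 F3327
G1 X74.800 Y160.225 F3327
G1 X84.790 Y157.548 F3327
G1 X94.780 Y160.225 F3327
G1 X102.093 Y167.538 F3327
G1 X104.770 Y177.528 F3327
M5
G0 X0.000 Y0.000

1 u = 1 mm; y_m = 205.977 − y.

[1] `<path>` open polyline, #ff0000→score S577 F1696: (19.317,136.195) → (28.249,142.825) → (43.345,117.489) → (47.796,37.542) → (95.912,101.912) → (88.384,35.010)

[2] `<path>` quadratic bezier, #ff0000→score S577 F1696: (69.333,32.453) → (58.218,58.371) → (48.209,81.754) → (39.306,102.602) → (31.509,120.916) → (24.819,136.694) → (19.234,149.938)

[3] `<circle>` circle, #ff8800→engrave S192 F3327: (104.770,177.528) → (102.093,187.518) → (94.780,194.831) → (84.790,197.508) → (74.800,194.831) → (67.487,187.518) → (64.810,177.528) → (67.487,167.538) → (74.800,160.225) → (84.790,157.548) → (94.780,160.225) → (102.093,167.538) → (104.770,177.528) (closed)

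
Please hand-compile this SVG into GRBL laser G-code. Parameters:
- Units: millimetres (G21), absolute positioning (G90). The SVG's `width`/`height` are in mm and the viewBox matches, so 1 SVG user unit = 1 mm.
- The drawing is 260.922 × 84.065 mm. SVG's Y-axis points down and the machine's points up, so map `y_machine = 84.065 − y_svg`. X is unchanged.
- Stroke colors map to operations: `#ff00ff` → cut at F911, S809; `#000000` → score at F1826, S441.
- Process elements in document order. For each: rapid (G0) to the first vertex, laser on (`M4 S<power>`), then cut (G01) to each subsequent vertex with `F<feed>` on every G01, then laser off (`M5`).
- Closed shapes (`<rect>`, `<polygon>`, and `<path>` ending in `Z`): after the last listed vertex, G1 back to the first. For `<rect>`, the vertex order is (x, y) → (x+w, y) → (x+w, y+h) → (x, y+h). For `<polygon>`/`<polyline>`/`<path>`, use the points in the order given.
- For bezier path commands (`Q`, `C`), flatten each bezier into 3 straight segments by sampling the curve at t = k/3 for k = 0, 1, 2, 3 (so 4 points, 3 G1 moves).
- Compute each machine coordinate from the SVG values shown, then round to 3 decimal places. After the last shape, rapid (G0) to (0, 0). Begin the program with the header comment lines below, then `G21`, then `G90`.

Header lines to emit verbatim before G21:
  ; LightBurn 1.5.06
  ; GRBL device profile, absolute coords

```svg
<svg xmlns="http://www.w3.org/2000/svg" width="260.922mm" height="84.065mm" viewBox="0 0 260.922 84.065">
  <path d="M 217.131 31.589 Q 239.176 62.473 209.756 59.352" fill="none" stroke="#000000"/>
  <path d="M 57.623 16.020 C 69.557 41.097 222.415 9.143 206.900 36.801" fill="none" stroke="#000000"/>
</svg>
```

1 u = 1 mm; y_m = 84.065 − y.

[1] `<path>` quadratic bezier, #000000→score S441 F1826: (217.131,52.476) → (226.109,35.665) → (223.651,26.411) → (209.756,24.713)

[2] `<path>` cubic bezier, #000000→score S441 F1826: (57.623,68.045) → (105.076,57.658) → (177.746,59.371) → (206.900,47.264)

; LightBurn 1.5.06
; GRBL device profile, absolute coords
G21
G90
G0 X217.131 Y52.476
M4 S441
G01 X226.109 Y35.665 F1826
G01 X223.651 Y26.411 F1826
G01 X209.756 Y24.713 F1826
M5
G0 X57.623 Y68.045
M4 S441
G01 X105.076 Y57.658 F1826
G01 X177.746 Y59.371 F1826
G01 X206.900 Y47.264 F1826
M5
G0 X0.000 Y0.000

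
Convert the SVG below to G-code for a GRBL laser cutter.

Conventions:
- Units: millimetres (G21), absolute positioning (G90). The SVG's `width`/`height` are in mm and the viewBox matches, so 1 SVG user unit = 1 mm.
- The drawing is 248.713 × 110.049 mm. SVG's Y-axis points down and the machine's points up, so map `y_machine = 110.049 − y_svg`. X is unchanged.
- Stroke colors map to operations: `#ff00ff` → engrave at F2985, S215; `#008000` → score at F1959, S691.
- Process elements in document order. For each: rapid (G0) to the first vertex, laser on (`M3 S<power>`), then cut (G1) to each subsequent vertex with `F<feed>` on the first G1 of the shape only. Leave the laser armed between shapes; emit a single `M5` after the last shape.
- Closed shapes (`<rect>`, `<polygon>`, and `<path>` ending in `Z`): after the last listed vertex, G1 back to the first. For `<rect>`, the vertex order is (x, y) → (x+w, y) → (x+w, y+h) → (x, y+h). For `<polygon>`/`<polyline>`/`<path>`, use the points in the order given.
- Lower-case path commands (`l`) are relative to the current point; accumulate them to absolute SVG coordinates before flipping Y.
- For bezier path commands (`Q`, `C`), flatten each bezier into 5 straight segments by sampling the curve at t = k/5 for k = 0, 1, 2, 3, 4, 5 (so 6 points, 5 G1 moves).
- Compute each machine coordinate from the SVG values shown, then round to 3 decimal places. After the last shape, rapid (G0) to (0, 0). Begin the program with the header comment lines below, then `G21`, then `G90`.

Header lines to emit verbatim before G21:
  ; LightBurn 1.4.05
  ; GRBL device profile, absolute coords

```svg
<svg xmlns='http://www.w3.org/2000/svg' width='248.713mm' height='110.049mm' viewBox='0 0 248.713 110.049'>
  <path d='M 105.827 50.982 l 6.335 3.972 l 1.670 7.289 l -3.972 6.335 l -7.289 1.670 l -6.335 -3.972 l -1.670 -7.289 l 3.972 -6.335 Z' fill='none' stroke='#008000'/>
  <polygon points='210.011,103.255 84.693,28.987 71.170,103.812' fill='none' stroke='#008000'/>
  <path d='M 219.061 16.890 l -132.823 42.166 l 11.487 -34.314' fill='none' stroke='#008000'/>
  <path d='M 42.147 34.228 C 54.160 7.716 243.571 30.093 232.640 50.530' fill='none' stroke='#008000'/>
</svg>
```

1 u = 1 mm; y_m = 110.049 − y.

[1] `<path>` regular polygon, #008000→score S691 F1959: (105.827,59.067) → (112.162,55.095) → (113.832,47.806) → (109.860,41.471) → (102.571,39.801) → (96.236,43.773) → (94.566,51.062) → (98.538,57.397) → (105.827,59.067) (closed)

[2] `<polygon>` closed polygon, #008000→score S691 F1959: (210.011,6.794) → (84.693,81.062) → (71.170,6.237) → (210.011,6.794) (closed)

[3] `<path>` open polyline, #008000→score S691 F1959: (219.061,93.159) → (86.238,50.993) → (97.725,85.307)

[4] `<path>` cubic bezier, #008000→score S691 F1959: (42.147,75.821) → (67.621,86.268) → (117.538,87.422) → (173.768,81.722) → (218.179,71.607) → (232.640,59.519)

; LightBurn 1.4.05
; GRBL device profile, absolute coords
G21
G90
G0 X105.827 Y59.067
M3 S691
G1 X112.162 Y55.095 F1959
G1 X113.832 Y47.806
G1 X109.860 Y41.471
G1 X102.571 Y39.801
G1 X96.236 Y43.773
G1 X94.566 Y51.062
G1 X98.538 Y57.397
G1 X105.827 Y59.067
G0 X210.011 Y6.794
M3 S691
G1 X84.693 Y81.062 F1959
G1 X71.170 Y6.237
G1 X210.011 Y6.794
G0 X219.061 Y93.159
M3 S691
G1 X86.238 Y50.993 F1959
G1 X97.725 Y85.307
G0 X42.147 Y75.821
M3 S691
G1 X67.621 Y86.268 F1959
G1 X117.538 Y87.422
G1 X173.768 Y81.722
G1 X218.179 Y71.607
G1 X232.640 Y59.519
M5
G0 X0.000 Y0.000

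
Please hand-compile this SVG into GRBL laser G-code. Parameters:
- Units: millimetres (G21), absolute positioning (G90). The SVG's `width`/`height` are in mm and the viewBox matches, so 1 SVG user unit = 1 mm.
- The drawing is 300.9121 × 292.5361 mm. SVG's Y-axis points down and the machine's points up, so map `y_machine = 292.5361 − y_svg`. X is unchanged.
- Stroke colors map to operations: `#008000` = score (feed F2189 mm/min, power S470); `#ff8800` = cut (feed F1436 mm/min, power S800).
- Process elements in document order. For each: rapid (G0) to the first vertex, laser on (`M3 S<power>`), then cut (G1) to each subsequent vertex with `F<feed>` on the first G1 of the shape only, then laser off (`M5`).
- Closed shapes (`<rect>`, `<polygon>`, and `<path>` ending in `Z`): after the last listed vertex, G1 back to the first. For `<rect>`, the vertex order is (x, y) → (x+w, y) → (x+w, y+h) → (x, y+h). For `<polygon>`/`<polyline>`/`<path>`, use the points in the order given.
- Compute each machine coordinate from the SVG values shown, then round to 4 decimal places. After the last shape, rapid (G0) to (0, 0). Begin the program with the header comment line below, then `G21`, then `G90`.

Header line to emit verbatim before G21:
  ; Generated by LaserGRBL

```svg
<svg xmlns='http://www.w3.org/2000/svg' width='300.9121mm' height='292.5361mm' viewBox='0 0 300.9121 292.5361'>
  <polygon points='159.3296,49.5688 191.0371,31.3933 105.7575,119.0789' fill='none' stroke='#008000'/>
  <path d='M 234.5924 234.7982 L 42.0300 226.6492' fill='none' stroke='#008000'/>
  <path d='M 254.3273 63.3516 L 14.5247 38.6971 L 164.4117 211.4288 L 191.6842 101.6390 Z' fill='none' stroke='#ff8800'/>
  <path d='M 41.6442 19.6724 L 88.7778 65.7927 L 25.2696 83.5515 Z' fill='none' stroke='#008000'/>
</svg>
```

1 u = 1 mm; y_m = 292.5361 − y.

[1] `<polygon>` closed polygon, #008000→score S470 F2189: (159.3296,242.9673) → (191.0371,261.1428) → (105.7575,173.4572) → (159.3296,242.9673) (closed)

[2] `<path>` line segment, #008000→score S470 F2189: (234.5924,57.7379) → (42.0300,65.8869)

[3] `<path>` closed polygon, #ff8800→cut S800 F1436: (254.3273,229.1845) → (14.5247,253.8390) → (164.4117,81.1073) → (191.6842,190.8971) → (254.3273,229.1845) (closed)

[4] `<path>` regular polygon, #008000→score S470 F2189: (41.6442,272.8637) → (88.7778,226.7434) → (25.2696,208.9846) → (41.6442,272.8637) (closed)

; Generated by LaserGRBL
G21
G90
G0 X159.3296 Y242.9673
M3 S470
G1 X191.0371 Y261.1428 F2189
G1 X105.7575 Y173.4572
G1 X159.3296 Y242.9673
M5
G0 X234.5924 Y57.7379
M3 S470
G1 X42.0300 Y65.8869 F2189
M5
G0 X254.3273 Y229.1845
M3 S800
G1 X14.5247 Y253.8390 F1436
G1 X164.4117 Y81.1073
G1 X191.6842 Y190.8971
G1 X254.3273 Y229.1845
M5
G0 X41.6442 Y272.8637
M3 S470
G1 X88.7778 Y226.7434 F2189
G1 X25.2696 Y208.9846
G1 X41.6442 Y272.8637
M5
G0 X0.0000 Y0.0000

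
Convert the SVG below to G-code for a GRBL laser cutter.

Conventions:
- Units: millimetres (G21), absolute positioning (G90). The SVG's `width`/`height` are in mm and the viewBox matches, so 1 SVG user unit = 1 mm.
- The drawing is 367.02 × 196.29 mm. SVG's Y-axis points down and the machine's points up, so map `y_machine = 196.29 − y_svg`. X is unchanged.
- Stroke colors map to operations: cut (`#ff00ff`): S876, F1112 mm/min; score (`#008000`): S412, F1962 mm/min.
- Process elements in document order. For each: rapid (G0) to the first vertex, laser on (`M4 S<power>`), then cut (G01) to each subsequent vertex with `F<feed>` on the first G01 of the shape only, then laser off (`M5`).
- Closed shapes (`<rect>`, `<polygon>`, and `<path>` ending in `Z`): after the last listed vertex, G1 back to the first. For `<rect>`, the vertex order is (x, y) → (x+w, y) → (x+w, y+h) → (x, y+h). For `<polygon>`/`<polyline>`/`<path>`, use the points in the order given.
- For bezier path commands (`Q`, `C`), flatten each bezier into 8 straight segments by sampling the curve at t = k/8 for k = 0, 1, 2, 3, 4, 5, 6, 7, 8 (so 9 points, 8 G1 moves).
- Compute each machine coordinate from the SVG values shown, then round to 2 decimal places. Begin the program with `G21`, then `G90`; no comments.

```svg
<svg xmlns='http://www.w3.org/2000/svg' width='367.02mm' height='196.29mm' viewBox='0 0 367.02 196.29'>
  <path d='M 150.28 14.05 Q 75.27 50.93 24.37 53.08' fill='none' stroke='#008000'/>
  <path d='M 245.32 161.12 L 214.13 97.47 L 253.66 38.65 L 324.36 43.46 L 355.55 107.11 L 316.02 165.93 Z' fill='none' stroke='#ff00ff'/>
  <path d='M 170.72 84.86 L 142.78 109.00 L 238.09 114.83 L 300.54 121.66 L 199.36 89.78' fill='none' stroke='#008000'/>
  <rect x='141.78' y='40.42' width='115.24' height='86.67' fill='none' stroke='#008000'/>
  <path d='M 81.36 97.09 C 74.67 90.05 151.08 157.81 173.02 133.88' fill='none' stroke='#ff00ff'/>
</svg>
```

viewBox `0 0 367.02 196.29` with mm width/height → 1 unit = 1 mm. Flip: y_m = 196.29 − y_svg.

**Shape 1** — `<path>` quadratic bezier, stroke `#008000` → score (S412, F1962). Control points (SVG): P0=(150.28,14.05), P1=(75.27,50.93), P2=(24.37,53.08); sampled at t=k/8. Machine vertices: (150.28,182.24) → (131.90,173.56) → (114.28,165.97) → (97.41,159.46) → (81.30,154.04) → (65.94,149.71) → (51.33,146.46) → (37.47,144.29) → (24.37,143.21). Open path.

**Shape 2** — `<path>` regular polygon, stroke `#ff00ff` → cut (S876, F1112). Machine vertices: (245.32,35.17) → (214.13,98.82) → (253.66,157.64) → (324.36,152.83) → (355.55,89.18) → (316.02,30.36) → (245.32,35.17). Closed: final G1 returns to the first vertex.

**Shape 3** — `<path>` open polyline, stroke `#008000` → score (S412, F1962). Machine vertices: (170.72,111.43) → (142.78,87.29) → (238.09,81.46) → (300.54,74.63) → (199.36,106.51). Open path.

**Shape 4** — `<rect>` rectangle, stroke `#008000` → score (S412, F1962). Machine vertices: (141.78,155.87) → (257.02,155.87) → (257.02,69.20) → (141.78,69.20) → (141.78,155.87). Closed: final G1 returns to the first vertex.

**Shape 5** — `<path>` cubic bezier, stroke `#ff00ff` → cut (S876, F1112). Control points (SVG): P0=(81.36,97.09), P1=(74.67,90.05), P2=(151.08,157.81), P3=(173.02,133.88); sampled at t=k/8. Machine vertices: (81.36,99.20) → (82.48,98.66) → (89.77,93.06) → (101.64,84.34) → (116.45,74.47) → (132.61,65.39) → (148.50,59.05) → (162.51,57.41) → (173.02,62.41). Open path.

G21
G90
G0 X150.28 Y182.24
M4 S412
G01 X131.90 Y173.56 F1962
G01 X114.28 Y165.97
G01 X97.41 Y159.46
G01 X81.30 Y154.04
G01 X65.94 Y149.71
G01 X51.33 Y146.46
G01 X37.47 Y144.29
G01 X24.37 Y143.21
M5
G0 X245.32 Y35.17
M4 S876
G01 X214.13 Y98.82 F1112
G01 X253.66 Y157.64
G01 X324.36 Y152.83
G01 X355.55 Y89.18
G01 X316.02 Y30.36
G01 X245.32 Y35.17
M5
G0 X170.72 Y111.43
M4 S412
G01 X142.78 Y87.29 F1962
G01 X238.09 Y81.46
G01 X300.54 Y74.63
G01 X199.36 Y106.51
M5
G0 X141.78 Y155.87
M4 S412
G01 X257.02 Y155.87 F1962
G01 X257.02 Y69.20
G01 X141.78 Y69.20
G01 X141.78 Y155.87
M5
G0 X81.36 Y99.20
M4 S876
G01 X82.48 Y98.66 F1112
G01 X89.77 Y93.06
G01 X101.64 Y84.34
G01 X116.45 Y74.47
G01 X132.61 Y65.39
G01 X148.50 Y59.05
G01 X162.51 Y57.41
G01 X173.02 Y62.41
M5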